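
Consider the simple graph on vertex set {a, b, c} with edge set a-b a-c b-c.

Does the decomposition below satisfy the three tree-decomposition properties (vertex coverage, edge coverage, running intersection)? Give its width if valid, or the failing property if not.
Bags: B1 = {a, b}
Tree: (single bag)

A tree decomposition must satisfy three properties: every vertex lies in some bag; for every edge, both endpoints lie together in some bag; and for every vertex, the bags containing it form a connected subtree. Here vertex c appears in no bag, so the decomposition is invalid.

No — vertex c appears in no bag.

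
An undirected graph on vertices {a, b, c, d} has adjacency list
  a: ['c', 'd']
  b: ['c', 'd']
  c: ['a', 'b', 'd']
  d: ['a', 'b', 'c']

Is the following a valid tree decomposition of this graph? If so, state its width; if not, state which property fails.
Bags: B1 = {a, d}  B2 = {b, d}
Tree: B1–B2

No — vertex c appears in no bag.

A tree decomposition must satisfy three properties: every vertex lies in some bag; for every edge, both endpoints lie together in some bag; and for every vertex, the bags containing it form a connected subtree. Here vertex c appears in no bag, so the decomposition is invalid.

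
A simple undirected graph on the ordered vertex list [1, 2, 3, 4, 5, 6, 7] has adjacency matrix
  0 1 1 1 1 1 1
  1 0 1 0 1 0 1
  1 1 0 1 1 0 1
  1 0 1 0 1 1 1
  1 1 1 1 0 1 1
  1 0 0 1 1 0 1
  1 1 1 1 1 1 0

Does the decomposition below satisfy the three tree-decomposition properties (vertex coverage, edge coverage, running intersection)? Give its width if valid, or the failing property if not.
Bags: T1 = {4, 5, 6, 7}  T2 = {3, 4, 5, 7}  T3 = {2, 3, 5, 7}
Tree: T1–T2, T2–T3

A tree decomposition must satisfy three properties: every vertex lies in some bag; for every edge, both endpoints lie together in some bag; and for every vertex, the bags containing it form a connected subtree. Here vertex 1 appears in no bag, so the decomposition is invalid.

No — vertex 1 appears in no bag.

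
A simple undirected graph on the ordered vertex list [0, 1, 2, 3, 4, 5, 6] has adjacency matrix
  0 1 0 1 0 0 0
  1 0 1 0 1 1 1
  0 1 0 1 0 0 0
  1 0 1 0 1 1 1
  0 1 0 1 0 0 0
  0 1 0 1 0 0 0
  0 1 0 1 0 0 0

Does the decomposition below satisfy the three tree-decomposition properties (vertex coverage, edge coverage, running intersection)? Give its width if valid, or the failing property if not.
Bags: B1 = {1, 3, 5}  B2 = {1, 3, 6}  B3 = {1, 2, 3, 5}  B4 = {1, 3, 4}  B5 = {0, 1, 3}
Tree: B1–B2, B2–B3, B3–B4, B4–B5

A tree decomposition must satisfy three properties: every vertex lies in some bag; for every edge, both endpoints lie together in some bag; and for every vertex, the bags containing it form a connected subtree. Here bags containing vertex 5 are not connected in the tree, so the decomposition is invalid.

No — bags containing vertex 5 are not connected in the tree.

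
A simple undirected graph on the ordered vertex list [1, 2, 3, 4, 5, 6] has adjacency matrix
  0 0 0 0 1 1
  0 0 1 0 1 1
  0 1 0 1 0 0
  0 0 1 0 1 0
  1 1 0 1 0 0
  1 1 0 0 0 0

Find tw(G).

A width-2 tree decomposition is:
Bags: B1 = {3, 4, 5}  B2 = {2, 3, 5}  B3 = {1, 2, 5}  B4 = {1, 2, 6}
Tree: B1–B2, B2–B3, B3–B4
Each bag holds 3 vertices, so the decomposition has width 2, which upper-bounds the treewidth. Since 4–3–2–5–4 is a cycle in G, G is not acyclic. Forests are exactly the graphs of treewidth ≤ 1, so tw(G) ≥ 2. Hence tw(G) = 2 exactly.

2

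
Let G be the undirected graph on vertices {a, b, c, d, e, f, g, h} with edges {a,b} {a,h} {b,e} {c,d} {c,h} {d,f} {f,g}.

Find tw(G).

1

A width-1 tree decomposition is:
Bags: B1 = {f, g}  B2 = {d, f}  B3 = {c, d}  B4 = {c, h}  B5 = {a, h}  B6 = {a, b}  B7 = {b, e}
Tree: B1–B2, B2–B3, B3–B4, B4–B5, B5–B6, B6–B7
Each bag holds 2 vertices, so the decomposition has width 1, which upper-bounds the treewidth. G has an edge, so its treewidth is at least 1. Hence tw(G) = 1 exactly.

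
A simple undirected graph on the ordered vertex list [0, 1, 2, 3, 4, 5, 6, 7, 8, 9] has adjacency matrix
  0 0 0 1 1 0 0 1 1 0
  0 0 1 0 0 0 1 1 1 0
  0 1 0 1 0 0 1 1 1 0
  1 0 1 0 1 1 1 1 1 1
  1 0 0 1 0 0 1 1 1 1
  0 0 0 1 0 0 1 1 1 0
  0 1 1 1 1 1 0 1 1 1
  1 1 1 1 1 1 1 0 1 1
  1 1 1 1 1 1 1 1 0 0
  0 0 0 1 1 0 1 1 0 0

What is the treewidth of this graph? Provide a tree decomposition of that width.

Each bag holds 5 vertices, so the decomposition has width 4, which upper-bounds the treewidth. On the other hand G contains the 5-clique {1, 2, 6, 7, 8}. A clique must lie in a single bag of any decomposition, so no decomposition can have width below 4. Hence tw(G) = 4 exactly.

Treewidth 4.
One optimal decomposition is:
Bags: B1 = {3, 4, 6, 7, 8}  B2 = {0, 3, 4, 7, 8}  B3 = {2, 3, 6, 7, 8}  B4 = {1, 2, 6, 7, 8}  B5 = {3, 5, 6, 7, 8}  B6 = {3, 4, 6, 7, 9}
Tree: B1–B2, B1–B3, B3–B4, B1–B5, B1–B6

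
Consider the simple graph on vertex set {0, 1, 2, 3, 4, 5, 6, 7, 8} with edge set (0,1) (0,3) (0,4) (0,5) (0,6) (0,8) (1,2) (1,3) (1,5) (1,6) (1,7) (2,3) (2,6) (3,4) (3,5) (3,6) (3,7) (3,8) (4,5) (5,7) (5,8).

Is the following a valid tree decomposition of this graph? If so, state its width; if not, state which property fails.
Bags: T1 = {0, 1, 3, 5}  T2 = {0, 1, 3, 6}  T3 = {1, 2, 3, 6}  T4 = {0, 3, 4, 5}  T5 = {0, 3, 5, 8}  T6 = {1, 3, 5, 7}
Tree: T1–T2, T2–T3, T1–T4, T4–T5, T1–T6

Checking the three conditions: (i) the bags cover all of {0, 1, 2, 3, 4, 5, 6, 7, 8}; (ii) for each edge, some bag contains both endpoints; (iii) the bags containing any fixed vertex form a subtree. All hold, so the decomposition is valid with width 4 − 1 = 3.

Yes; width 3.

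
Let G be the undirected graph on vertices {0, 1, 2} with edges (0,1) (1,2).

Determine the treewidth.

1

A width-1 tree decomposition is:
Bags: B1 = {1, 2}  B2 = {0, 1}
Tree: B1–B2
Each bag holds 2 vertices, so the decomposition has width 1, which upper-bounds the treewidth. G has an edge, so its treewidth is at least 1. Hence tw(G) = 1 exactly.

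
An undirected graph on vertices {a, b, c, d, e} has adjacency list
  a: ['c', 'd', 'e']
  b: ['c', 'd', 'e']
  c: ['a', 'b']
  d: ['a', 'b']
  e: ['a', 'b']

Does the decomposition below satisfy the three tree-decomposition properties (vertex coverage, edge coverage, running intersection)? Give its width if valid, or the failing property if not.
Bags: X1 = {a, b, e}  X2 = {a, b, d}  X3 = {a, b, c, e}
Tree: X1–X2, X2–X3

No — bags containing vertex e are not connected in the tree.

A tree decomposition must satisfy three properties: every vertex lies in some bag; for every edge, both endpoints lie together in some bag; and for every vertex, the bags containing it form a connected subtree. Here bags containing vertex e are not connected in the tree, so the decomposition is invalid.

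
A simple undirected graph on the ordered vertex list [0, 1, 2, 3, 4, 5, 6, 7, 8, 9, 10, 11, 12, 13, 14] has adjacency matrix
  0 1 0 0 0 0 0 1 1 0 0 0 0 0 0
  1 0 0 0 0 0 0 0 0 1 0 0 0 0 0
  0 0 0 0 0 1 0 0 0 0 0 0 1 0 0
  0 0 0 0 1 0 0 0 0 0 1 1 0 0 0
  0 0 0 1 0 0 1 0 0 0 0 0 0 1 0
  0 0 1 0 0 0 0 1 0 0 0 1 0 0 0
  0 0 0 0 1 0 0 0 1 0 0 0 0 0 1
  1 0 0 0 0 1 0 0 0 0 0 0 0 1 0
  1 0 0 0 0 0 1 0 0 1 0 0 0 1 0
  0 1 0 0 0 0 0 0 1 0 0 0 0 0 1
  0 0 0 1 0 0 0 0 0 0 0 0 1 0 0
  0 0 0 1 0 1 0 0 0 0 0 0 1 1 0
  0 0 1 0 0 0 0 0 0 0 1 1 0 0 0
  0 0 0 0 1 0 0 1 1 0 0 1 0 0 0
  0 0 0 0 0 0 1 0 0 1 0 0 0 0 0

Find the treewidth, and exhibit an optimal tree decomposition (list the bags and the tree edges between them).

Each bag holds 4 vertices, so the decomposition has width 3, which upper-bounds the treewidth. For the lower bound: the 4 vertex sets {1,9,14}, {6}, {8}, {0,4,7,13} are disjoint, each induces a connected subgraph, and every pair is joined by at least one edge of G. Contracting each set to a single vertex therefore yields K_{4} as a minor, and since treewidth is minor-monotone, tw(G) ≥ tw(K_{4}) = 3. The upper and lower bounds meet at 3, so that is the treewidth.

Treewidth 3.
Bags: B1 = {1, 6, 9, 14}  B2 = {1, 6, 8, 9}  B3 = {0, 1, 6, 8}  B4 = {0, 4, 6, 8}  B5 = {0, 4, 8, 13}  B6 = {0, 4, 7, 13}  B7 = {3, 4, 7, 13}  B8 = {3, 7, 11, 13}  B9 = {3, 5, 7, 11}  B10 = {3, 5, 10, 11}  B11 = {5, 10, 11, 12}  B12 = {2, 5, 10, 12}
Tree: B1–B2, B2–B3, B3–B4, B4–B5, B5–B6, B6–B7, B7–B8, B8–B9, B9–B10, B10–B11, B11–B12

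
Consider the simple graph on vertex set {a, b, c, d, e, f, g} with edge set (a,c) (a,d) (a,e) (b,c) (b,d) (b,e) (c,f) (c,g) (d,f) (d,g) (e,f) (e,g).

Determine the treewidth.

A width-3 tree decomposition is:
Bags: B1 = {c, d, e, g}  B2 = {a, c, d, e}  B3 = {b, c, d, e}  B4 = {c, d, e, f}
Tree: B1–B2, B2–B3, B3–B4
Every bag has size at most 4, so the width is 4 − 1 = 3 and tw(G) ≤ 3. For the lower bound: the 4 vertex sets {e,g}, {a,c}, {d}, {b} are disjoint, each induces a connected subgraph, and every pair is joined by at least one edge of G. Contracting each set to a single vertex therefore yields K_{4} as a minor, and since treewidth is minor-monotone, tw(G) ≥ tw(K_{4}) = 3. The upper and lower bounds meet at 3, so that is the treewidth.

3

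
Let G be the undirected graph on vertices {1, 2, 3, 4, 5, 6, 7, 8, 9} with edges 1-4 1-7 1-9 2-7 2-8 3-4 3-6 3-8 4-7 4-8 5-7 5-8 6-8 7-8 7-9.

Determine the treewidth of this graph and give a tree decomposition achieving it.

Treewidth 2.
Bags: B1 = {4, 7, 8}  B2 = {2, 7, 8}  B3 = {3, 4, 8}  B4 = {1, 4, 7}  B5 = {5, 7, 8}  B6 = {1, 7, 9}  B7 = {3, 6, 8}
Tree: B1–B2, B1–B3, B1–B4, B2–B5, B4–B6, B3–B7

Every bag has size at most 3, so the width is 3 − 1 = 2 and tw(G) ≤ 2. On the other hand G contains the 3-clique {3, 4, 8}. A clique must lie in a single bag of any decomposition, so no decomposition can have width below 2. Hence tw(G) = 2 exactly.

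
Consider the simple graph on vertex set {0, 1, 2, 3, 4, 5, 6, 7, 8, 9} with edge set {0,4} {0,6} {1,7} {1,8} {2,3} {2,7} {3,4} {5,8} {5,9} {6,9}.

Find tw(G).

A width-2 tree decomposition is:
Bags: B1 = {1, 7, 8}  B2 = {5, 7, 8}  B3 = {5, 7, 9}  B4 = {6, 7, 9}  B5 = {0, 6, 7}  B6 = {0, 4, 7}  B7 = {3, 4, 7}  B8 = {2, 3, 7}
Tree: B1–B2, B2–B3, B3–B4, B4–B5, B5–B6, B6–B7, B7–B8
The largest bag has 3 vertices, giving width 2; this decomposition certifies tw(G) ≤ 2. Since 7–1–8–5–9–6–0–4–3–2–7 is a cycle in G, G is not acyclic. Forests are exactly the graphs of treewidth ≤ 1, so tw(G) ≥ 2. Combining the bounds, tw(G) = 2.

2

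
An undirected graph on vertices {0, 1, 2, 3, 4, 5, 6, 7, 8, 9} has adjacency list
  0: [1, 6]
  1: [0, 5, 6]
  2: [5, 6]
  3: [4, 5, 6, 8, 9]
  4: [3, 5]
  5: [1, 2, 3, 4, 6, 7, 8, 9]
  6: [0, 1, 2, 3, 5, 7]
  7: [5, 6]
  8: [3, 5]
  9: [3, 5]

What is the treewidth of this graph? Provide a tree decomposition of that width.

Each bag holds 3 vertices, so the decomposition has width 2, which upper-bounds the treewidth. On the other hand G contains the 3-clique {0, 1, 6}. A clique must lie in a single bag of any decomposition, so no decomposition can have width below 2. Combining the bounds, tw(G) = 2.

Treewidth 2.
One such decomposition:
Bags: B1 = {3, 5, 6}  B2 = {3, 5, 8}  B3 = {1, 5, 6}  B4 = {2, 5, 6}  B5 = {0, 1, 6}  B6 = {5, 6, 7}  B7 = {3, 5, 9}  B8 = {3, 4, 5}
Tree: B1–B2, B1–B3, B1–B4, B3–B5, B3–B6, B1–B7, B1–B8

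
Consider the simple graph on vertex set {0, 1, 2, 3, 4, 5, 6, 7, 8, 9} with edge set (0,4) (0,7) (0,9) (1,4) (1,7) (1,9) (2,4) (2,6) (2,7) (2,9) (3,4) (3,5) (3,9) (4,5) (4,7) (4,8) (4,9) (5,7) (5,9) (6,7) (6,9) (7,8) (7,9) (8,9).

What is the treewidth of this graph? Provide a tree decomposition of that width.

Treewidth 3.
Bags: B1 = {0, 4, 7, 9}  B2 = {2, 4, 7, 9}  B3 = {1, 4, 7, 9}  B4 = {4, 5, 7, 9}  B5 = {3, 4, 5, 9}  B6 = {2, 6, 7, 9}  B7 = {4, 7, 8, 9}
Tree: B1–B2, B2–B3, B1–B4, B4–B5, B2–B6, B3–B7

Each bag holds 4 vertices, so the decomposition has width 3, which upper-bounds the treewidth. On the other hand G contains the 4-clique {3, 4, 5, 9}. A clique must lie in a single bag of any decomposition, so no decomposition can have width below 3. Combining the bounds, tw(G) = 3.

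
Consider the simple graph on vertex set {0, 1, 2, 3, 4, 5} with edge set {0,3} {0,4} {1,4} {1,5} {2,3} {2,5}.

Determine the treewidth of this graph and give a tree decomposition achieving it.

Every bag has size at most 3, so the width is 3 − 1 = 2 and tw(G) ≤ 2. The edges 3–0–4–1–5–2–3 form a cycle, so G is not a tree and its treewidth is at least 2. Combining the bounds, tw(G) = 2.

Treewidth 2.
Bags: B1 = {0, 3, 4}  B2 = {1, 3, 4}  B3 = {1, 3, 5}  B4 = {2, 3, 5}
Tree: B1–B2, B2–B3, B3–B4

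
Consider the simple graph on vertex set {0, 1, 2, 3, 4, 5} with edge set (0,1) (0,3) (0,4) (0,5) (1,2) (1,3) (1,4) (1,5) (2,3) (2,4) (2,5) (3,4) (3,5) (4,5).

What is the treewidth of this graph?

A width-4 tree decomposition is:
Bags: B1 = {0, 1, 3, 4, 5}  B2 = {1, 2, 3, 4, 5}
Tree: B1–B2
Each bag holds 5 vertices, so the decomposition has width 4, which upper-bounds the treewidth. Conversely, {0, 1, 3, 4, 5} is a clique of size 5, and the vertices of any clique must share a bag in every tree decomposition; so some bag has ≥ 5 vertices and tw(G) ≥ 4. Combining the bounds, tw(G) = 4.

4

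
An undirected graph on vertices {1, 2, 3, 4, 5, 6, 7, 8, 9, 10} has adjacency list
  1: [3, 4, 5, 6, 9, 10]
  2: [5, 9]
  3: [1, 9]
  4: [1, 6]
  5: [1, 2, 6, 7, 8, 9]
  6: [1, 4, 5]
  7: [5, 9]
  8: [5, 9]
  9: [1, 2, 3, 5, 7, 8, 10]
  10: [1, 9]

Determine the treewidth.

2

A width-2 tree decomposition is:
Bags: B1 = {1, 3, 9}  B2 = {1, 5, 9}  B3 = {2, 5, 9}  B4 = {1, 5, 6}  B5 = {1, 4, 6}  B6 = {5, 8, 9}  B7 = {1, 9, 10}  B8 = {5, 7, 9}
Tree: B1–B2, B2–B3, B2–B4, B4–B5, B3–B6, B1–B7, B6–B8
Each bag holds 3 vertices, so the decomposition has width 2, which upper-bounds the treewidth. Conversely, {1, 9, 10} is a clique of size 3, and the vertices of any clique must share a bag in every tree decomposition; so some bag has ≥ 3 vertices and tw(G) ≥ 2. Hence tw(G) = 2 exactly.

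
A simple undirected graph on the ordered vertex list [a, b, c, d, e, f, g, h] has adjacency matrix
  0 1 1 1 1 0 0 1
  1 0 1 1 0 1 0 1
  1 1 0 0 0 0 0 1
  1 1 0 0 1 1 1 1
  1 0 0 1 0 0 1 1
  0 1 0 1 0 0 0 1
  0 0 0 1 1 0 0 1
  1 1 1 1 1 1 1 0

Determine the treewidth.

A width-3 tree decomposition is:
Bags: B1 = {b, d, f, h}  B2 = {a, b, d, h}  B3 = {a, d, e, h}  B4 = {d, e, g, h}  B5 = {a, b, c, h}
Tree: B1–B2, B2–B3, B3–B4, B2–B5
The largest bag has 4 vertices, giving width 3; this decomposition certifies tw(G) ≤ 3. On the other hand G contains the 4-clique {d, e, g, h}. A clique must lie in a single bag of any decomposition, so no decomposition can have width below 3. Hence tw(G) = 3 exactly.

3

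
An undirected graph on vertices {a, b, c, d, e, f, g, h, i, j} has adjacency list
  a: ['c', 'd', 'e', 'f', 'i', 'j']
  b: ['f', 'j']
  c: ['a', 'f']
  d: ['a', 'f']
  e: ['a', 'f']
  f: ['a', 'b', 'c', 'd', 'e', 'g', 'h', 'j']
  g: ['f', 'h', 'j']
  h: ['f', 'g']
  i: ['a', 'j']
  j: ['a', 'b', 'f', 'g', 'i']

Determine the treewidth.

2

A width-2 tree decomposition is:
Bags: B1 = {a, f, j}  B2 = {a, e, f}  B3 = {f, g, j}  B4 = {a, c, f}  B5 = {b, f, j}  B6 = {f, g, h}  B7 = {a, i, j}  B8 = {a, d, f}
Tree: B1–B2, B1–B3, B1–B4, B3–B5, B3–B6, B1–B7, B4–B8
The largest bag has 3 vertices, giving width 2; this decomposition certifies tw(G) ≤ 2. For the lower bound, the 3 vertices {f, g, j} are pairwise adjacent, and any tree decomposition puts a clique entirely inside one bag — forcing width ≥ 2. Combining the bounds, tw(G) = 2.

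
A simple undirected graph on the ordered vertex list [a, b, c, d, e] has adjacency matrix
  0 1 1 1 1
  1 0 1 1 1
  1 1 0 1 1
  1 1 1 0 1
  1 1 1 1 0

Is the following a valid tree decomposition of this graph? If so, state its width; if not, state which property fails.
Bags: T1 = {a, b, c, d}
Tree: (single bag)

No — vertex e appears in no bag.

A tree decomposition must satisfy three properties: every vertex lies in some bag; for every edge, both endpoints lie together in some bag; and for every vertex, the bags containing it form a connected subtree. Here vertex e appears in no bag, so the decomposition is invalid.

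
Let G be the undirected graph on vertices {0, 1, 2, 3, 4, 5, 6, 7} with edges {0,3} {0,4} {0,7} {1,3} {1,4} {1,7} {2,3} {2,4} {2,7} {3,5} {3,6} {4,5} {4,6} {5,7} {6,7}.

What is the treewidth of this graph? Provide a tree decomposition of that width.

Treewidth 3.
One such decomposition:
Bags: B1 = {3, 4, 5, 7}  B2 = {2, 3, 4, 7}  B3 = {3, 4, 6, 7}  B4 = {1, 3, 4, 7}  B5 = {0, 3, 4, 7}
Tree: B1–B2, B2–B3, B3–B4, B4–B5

The largest bag has 4 vertices, giving width 3; this decomposition certifies tw(G) ≤ 3. For the lower bound: the 4 vertex sets {3,5}, {2,4}, {7}, {6} are disjoint, each induces a connected subgraph, and every pair is joined by at least one edge of G. Contracting each set to a single vertex therefore yields K_{4} as a minor, and since treewidth is minor-monotone, tw(G) ≥ tw(K_{4}) = 3. Hence tw(G) = 3 exactly.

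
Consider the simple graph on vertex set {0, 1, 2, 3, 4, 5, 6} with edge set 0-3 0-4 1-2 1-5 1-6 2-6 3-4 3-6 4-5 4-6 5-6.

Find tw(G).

A width-2 tree decomposition is:
Bags: B1 = {3, 4, 6}  B2 = {4, 5, 6}  B3 = {1, 5, 6}  B4 = {1, 2, 6}  B5 = {0, 3, 4}
Tree: B1–B2, B2–B3, B3–B4, B1–B5
Every bag has size at most 3, so the width is 3 − 1 = 2 and tw(G) ≤ 2. Conversely, {0, 3, 4} is a clique of size 3, and the vertices of any clique must share a bag in every tree decomposition; so some bag has ≥ 3 vertices and tw(G) ≥ 2. Therefore the treewidth is 2.

2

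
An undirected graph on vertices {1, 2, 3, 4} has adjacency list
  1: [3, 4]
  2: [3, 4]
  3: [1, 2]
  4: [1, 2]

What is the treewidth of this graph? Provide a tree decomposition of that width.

Treewidth 2.
Bags: B1 = {1, 2, 4}  B2 = {1, 2, 3}
Tree: B1–B2

Each bag holds 3 vertices, so the decomposition has width 2, which upper-bounds the treewidth. Since 1–4–2–3–1 is a cycle in G, G is not acyclic. Forests are exactly the graphs of treewidth ≤ 1, so tw(G) ≥ 2. Combining the bounds, tw(G) = 2.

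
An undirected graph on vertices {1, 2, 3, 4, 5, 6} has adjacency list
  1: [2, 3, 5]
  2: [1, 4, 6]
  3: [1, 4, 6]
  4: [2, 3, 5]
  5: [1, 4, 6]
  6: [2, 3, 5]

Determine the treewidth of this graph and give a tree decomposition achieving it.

Treewidth 3.
One optimal decomposition is:
Bags: B1 = {2, 3, 5, 6}  B2 = {2, 3, 4, 5}  B3 = {1, 2, 3, 5}
Tree: B1–B2, B2–B3

Every bag has size at most 4, so the width is 4 − 1 = 3 and tw(G) ≤ 3. For the lower bound: the 4 vertex sets {3,6}, {2,4}, {5}, {1} are disjoint, each induces a connected subgraph, and every pair is joined by at least one edge of G. Contracting each set to a single vertex therefore yields K_{4} as a minor, and since treewidth is minor-monotone, tw(G) ≥ tw(K_{4}) = 3. Combining the bounds, tw(G) = 3.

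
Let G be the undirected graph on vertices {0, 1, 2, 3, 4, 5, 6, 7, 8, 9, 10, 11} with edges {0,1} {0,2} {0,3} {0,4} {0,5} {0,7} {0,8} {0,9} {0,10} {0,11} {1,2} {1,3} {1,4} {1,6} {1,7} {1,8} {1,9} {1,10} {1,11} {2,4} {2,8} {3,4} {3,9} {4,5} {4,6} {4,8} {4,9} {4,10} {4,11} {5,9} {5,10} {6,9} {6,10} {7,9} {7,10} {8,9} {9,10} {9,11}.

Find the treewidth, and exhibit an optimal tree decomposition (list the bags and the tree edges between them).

Every bag has size at most 5, so the width is 5 − 1 = 4 and tw(G) ≤ 4. On the other hand G contains the 5-clique {0, 1, 4, 8, 9}. A clique must lie in a single bag of any decomposition, so no decomposition can have width below 4. Combining the bounds, tw(G) = 4.

Treewidth 4.
One optimal decomposition is:
Bags: B1 = {0, 1, 4, 9, 10}  B2 = {1, 4, 6, 9, 10}  B3 = {0, 1, 4, 8, 9}  B4 = {0, 1, 4, 9, 11}  B5 = {0, 4, 5, 9, 10}  B6 = {0, 1, 2, 4, 8}  B7 = {0, 1, 3, 4, 9}  B8 = {0, 1, 7, 9, 10}
Tree: B1–B2, B1–B3, B3–B4, B1–B5, B3–B6, B3–B7, B1–B8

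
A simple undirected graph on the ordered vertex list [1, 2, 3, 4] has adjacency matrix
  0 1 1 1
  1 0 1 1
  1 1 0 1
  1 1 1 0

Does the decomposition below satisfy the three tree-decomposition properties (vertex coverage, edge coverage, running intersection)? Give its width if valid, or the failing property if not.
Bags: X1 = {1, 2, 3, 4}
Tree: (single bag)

Yes; width 3.

Checking the three conditions: (i) the bags cover all of {1, 2, 3, 4}; (ii) for each edge, some bag contains both endpoints; (iii) the bags containing any fixed vertex form a subtree. All hold, so the decomposition is valid with width 4 − 1 = 3.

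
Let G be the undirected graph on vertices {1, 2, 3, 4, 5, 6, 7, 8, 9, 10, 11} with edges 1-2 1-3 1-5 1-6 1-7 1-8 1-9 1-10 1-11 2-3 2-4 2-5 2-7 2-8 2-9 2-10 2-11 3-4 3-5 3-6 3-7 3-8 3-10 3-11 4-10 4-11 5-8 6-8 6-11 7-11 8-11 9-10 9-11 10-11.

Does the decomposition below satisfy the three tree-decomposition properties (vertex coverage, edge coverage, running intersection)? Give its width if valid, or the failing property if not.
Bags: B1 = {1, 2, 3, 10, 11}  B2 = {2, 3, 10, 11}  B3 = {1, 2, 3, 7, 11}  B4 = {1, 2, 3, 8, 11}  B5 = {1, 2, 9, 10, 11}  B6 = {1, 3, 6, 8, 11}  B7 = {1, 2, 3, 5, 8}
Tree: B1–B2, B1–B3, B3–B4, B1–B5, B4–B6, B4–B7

No — vertex 4 appears in no bag.

A tree decomposition must satisfy three properties: every vertex lies in some bag; for every edge, both endpoints lie together in some bag; and for every vertex, the bags containing it form a connected subtree. Here vertex 4 appears in no bag, so the decomposition is invalid.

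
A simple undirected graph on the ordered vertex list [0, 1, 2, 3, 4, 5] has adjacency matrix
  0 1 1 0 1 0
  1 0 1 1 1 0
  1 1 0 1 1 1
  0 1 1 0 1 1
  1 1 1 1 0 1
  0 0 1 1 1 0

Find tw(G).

A width-3 tree decomposition is:
Bags: B1 = {1, 2, 3, 4}  B2 = {0, 1, 2, 4}  B3 = {2, 3, 4, 5}
Tree: B1–B2, B1–B3
The largest bag has 4 vertices, giving width 3; this decomposition certifies tw(G) ≤ 3. Conversely, {0, 1, 2, 4} is a clique of size 4, and the vertices of any clique must share a bag in every tree decomposition; so some bag has ≥ 4 vertices and tw(G) ≥ 3. Combining the bounds, tw(G) = 3.

3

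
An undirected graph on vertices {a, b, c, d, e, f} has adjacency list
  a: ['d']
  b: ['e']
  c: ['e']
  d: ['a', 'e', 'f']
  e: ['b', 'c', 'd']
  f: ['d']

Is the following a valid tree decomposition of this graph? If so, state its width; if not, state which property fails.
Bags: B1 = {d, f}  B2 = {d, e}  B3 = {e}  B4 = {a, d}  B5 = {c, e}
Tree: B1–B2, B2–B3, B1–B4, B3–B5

A tree decomposition must satisfy three properties: every vertex lies in some bag; for every edge, both endpoints lie together in some bag; and for every vertex, the bags containing it form a connected subtree. Here vertex b appears in no bag, so the decomposition is invalid.

No — vertex b appears in no bag.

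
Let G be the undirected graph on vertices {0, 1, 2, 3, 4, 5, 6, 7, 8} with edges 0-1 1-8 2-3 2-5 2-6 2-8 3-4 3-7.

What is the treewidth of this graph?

A width-1 tree decomposition is:
Bags: B1 = {2, 8}  B2 = {2, 3}  B3 = {1, 8}  B4 = {2, 5}  B5 = {2, 6}  B6 = {3, 7}  B7 = {3, 4}  B8 = {0, 1}
Tree: B1–B2, B1–B3, B1–B4, B2–B5, B2–B6, B6–B7, B3–B8
Every bag has size at most 2, so the width is 2 − 1 = 1 and tw(G) ≤ 1. Since G has at least one edge (e.g. 2–8), it is not an edgeless graph, so tw(G) ≥ 1. Therefore the treewidth is 1.

1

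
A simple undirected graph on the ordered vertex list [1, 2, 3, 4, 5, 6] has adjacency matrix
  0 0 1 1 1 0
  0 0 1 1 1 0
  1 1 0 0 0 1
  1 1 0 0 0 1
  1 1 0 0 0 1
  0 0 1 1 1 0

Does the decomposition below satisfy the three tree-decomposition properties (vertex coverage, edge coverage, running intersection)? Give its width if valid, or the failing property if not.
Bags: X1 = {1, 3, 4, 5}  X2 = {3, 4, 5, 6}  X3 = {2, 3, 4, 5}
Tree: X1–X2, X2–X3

Vertex coverage: the bags together contain {1, 2, 3, 4, 5, 6}, the full vertex set. Edge coverage: each edge of G has both endpoints in at least one bag. Running intersection: for every vertex, the bags containing it form a connected subtree. All three properties hold, so this is a valid tree decomposition of width max|bag| − 1 = 3, and hence tw(G) ≤ 3.

Yes; width 3.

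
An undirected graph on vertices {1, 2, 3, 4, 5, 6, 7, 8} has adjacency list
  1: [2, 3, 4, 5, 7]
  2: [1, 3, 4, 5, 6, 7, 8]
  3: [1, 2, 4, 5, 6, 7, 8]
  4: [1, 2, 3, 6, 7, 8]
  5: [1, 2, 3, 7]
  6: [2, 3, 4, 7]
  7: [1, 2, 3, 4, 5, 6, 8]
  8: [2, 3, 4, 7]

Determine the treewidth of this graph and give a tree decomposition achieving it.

Every bag has size at most 5, so the width is 5 − 1 = 4 and tw(G) ≤ 4. For the lower bound, the 5 vertices {2, 3, 4, 7, 8} are pairwise adjacent, and any tree decomposition puts a clique entirely inside one bag — forcing width ≥ 4. Hence tw(G) = 4 exactly.

Treewidth 4.
One such decomposition:
Bags: B1 = {2, 3, 4, 6, 7}  B2 = {1, 2, 3, 4, 7}  B3 = {1, 2, 3, 5, 7}  B4 = {2, 3, 4, 7, 8}
Tree: B1–B2, B2–B3, B1–B4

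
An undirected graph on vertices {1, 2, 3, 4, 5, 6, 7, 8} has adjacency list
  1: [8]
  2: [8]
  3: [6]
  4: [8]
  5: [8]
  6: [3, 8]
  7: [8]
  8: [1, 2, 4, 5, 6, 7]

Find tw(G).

1

A width-1 tree decomposition is:
Bags: B1 = {7, 8}  B2 = {6, 8}  B3 = {5, 8}  B4 = {3, 6}  B5 = {4, 8}  B6 = {1, 8}  B7 = {2, 8}
Tree: B1–B2, B1–B3, B2–B4, B2–B5, B3–B6, B1–B7
Every bag has size at most 2, so the width is 2 − 1 = 1 and tw(G) ≤ 1. Any graph with an edge has treewidth ≥ 1, and G has the edge 8–7. Combining the bounds, tw(G) = 1.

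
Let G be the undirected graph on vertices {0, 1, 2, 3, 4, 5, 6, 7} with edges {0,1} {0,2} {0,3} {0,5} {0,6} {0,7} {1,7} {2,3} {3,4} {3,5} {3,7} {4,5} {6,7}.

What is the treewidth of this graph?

2

A width-2 tree decomposition is:
Bags: B1 = {0, 3, 7}  B2 = {0, 1, 7}  B3 = {0, 6, 7}  B4 = {0, 3, 5}  B5 = {0, 2, 3}  B6 = {3, 4, 5}
Tree: B1–B2, B2–B3, B1–B4, B4–B5, B4–B6
Every bag has size at most 3, so the width is 3 − 1 = 2 and tw(G) ≤ 2. On the other hand G contains the 3-clique {0, 1, 7}. A clique must lie in a single bag of any decomposition, so no decomposition can have width below 2. The upper and lower bounds meet at 2, so that is the treewidth.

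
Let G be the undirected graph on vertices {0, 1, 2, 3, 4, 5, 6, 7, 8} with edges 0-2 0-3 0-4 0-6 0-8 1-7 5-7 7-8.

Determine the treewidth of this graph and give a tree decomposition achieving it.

Treewidth 1.
One such decomposition:
Bags: B1 = {0, 6}  B2 = {0, 3}  B3 = {0, 8}  B4 = {0, 4}  B5 = {0, 2}  B6 = {7, 8}  B7 = {5, 7}  B8 = {1, 7}
Tree: B1–B2, B1–B3, B3–B4, B2–B5, B3–B6, B6–B7, B7–B8

Every bag has size at most 2, so the width is 2 − 1 = 1 and tw(G) ≤ 1. Since G has at least one edge (e.g. 0–6), it is not an edgeless graph, so tw(G) ≥ 1. Combining the bounds, tw(G) = 1.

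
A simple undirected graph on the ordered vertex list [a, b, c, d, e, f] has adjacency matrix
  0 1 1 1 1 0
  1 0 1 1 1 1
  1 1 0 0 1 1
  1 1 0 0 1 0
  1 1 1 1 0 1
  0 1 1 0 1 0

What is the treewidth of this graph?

A width-3 tree decomposition is:
Bags: B1 = {b, c, e, f}  B2 = {a, b, c, e}  B3 = {a, b, d, e}
Tree: B1–B2, B2–B3
Each bag holds 4 vertices, so the decomposition has width 3, which upper-bounds the treewidth. For the lower bound, the 4 vertices {a, b, d, e} are pairwise adjacent, and any tree decomposition puts a clique entirely inside one bag — forcing width ≥ 3. The upper and lower bounds meet at 3, so that is the treewidth.

3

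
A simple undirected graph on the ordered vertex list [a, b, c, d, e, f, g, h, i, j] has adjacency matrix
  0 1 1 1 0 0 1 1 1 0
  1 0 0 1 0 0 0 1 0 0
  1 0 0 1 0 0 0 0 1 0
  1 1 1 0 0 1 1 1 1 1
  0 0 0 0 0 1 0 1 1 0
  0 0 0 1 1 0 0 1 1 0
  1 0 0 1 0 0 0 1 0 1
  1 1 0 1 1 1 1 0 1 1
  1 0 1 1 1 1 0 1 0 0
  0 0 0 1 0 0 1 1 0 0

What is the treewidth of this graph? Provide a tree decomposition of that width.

Treewidth 3.
One such decomposition:
Bags: B1 = {a, d, h, i}  B2 = {a, d, g, h}  B3 = {a, b, d, h}  B4 = {a, c, d, i}  B5 = {d, f, h, i}  B6 = {d, g, h, j}  B7 = {e, f, h, i}
Tree: B1–B2, B2–B3, B1–B4, B1–B5, B2–B6, B5–B7

Each bag holds 4 vertices, so the decomposition has width 3, which upper-bounds the treewidth. On the other hand G contains the 4-clique {a, d, g, h}. A clique must lie in a single bag of any decomposition, so no decomposition can have width below 3. Therefore the treewidth is 3.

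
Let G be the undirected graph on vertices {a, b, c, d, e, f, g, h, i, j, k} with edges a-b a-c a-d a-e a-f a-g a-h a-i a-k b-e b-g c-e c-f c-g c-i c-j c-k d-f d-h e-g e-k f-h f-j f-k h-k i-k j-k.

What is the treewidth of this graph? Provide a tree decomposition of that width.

Treewidth 3.
One optimal decomposition is:
Bags: B1 = {a, c, f, k}  B2 = {a, f, h, k}  B3 = {c, f, j, k}  B4 = {a, c, e, k}  B5 = {a, c, e, g}  B6 = {a, d, f, h}  B7 = {a, b, e, g}  B8 = {a, c, i, k}
Tree: B1–B2, B1–B3, B1–B4, B4–B5, B2–B6, B5–B7, B4–B8

Every bag has size at most 4, so the width is 4 − 1 = 3 and tw(G) ≤ 3. On the other hand G contains the 4-clique {c, f, j, k}. A clique must lie in a single bag of any decomposition, so no decomposition can have width below 3. Combining the bounds, tw(G) = 3.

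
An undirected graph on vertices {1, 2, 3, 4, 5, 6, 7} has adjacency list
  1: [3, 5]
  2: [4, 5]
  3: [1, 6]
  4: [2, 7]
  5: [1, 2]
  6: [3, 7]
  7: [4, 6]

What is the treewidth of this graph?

A width-2 tree decomposition is:
Bags: B1 = {1, 3, 5}  B2 = {2, 3, 5}  B3 = {2, 3, 4}  B4 = {3, 4, 7}  B5 = {3, 6, 7}
Tree: B1–B2, B2–B3, B3–B4, B4–B5
The largest bag has 3 vertices, giving width 2; this decomposition certifies tw(G) ≤ 2. For the lower bound, G contains the cycle 3–1–5–2–4–7–6–3, so G is not a forest; only forests have treewidth ≤ 1, hence tw(G) ≥ 2. The upper and lower bounds meet at 2, so that is the treewidth.

2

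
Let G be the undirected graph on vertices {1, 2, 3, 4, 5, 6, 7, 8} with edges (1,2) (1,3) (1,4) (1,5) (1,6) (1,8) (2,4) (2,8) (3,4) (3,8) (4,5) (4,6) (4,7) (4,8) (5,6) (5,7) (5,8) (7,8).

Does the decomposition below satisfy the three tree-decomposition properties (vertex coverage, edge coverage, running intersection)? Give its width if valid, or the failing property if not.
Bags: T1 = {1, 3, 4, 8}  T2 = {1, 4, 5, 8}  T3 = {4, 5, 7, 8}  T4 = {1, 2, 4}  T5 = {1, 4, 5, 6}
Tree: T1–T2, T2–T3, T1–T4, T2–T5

A tree decomposition must satisfy three properties: every vertex lies in some bag; for every edge, both endpoints lie together in some bag; and for every vertex, the bags containing it form a connected subtree. Here edge (8,2) lies in no bag, so the decomposition is invalid.

No — edge (8,2) lies in no bag.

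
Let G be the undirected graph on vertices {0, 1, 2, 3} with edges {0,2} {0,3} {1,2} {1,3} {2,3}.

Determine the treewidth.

A width-2 tree decomposition is:
Bags: B1 = {0, 2, 3}  B2 = {1, 2, 3}
Tree: B1–B2
The largest bag has 3 vertices, giving width 2; this decomposition certifies tw(G) ≤ 2. On the other hand G contains the 3-clique {0, 2, 3}. A clique must lie in a single bag of any decomposition, so no decomposition can have width below 2. The upper and lower bounds meet at 2, so that is the treewidth.

2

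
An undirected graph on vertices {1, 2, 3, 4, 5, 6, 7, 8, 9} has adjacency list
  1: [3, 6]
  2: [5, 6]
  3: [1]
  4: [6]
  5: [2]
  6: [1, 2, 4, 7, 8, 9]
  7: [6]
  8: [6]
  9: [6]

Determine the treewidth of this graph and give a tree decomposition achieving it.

Treewidth 1.
One such decomposition:
Bags: B1 = {2, 6}  B2 = {4, 6}  B3 = {1, 6}  B4 = {6, 7}  B5 = {6, 9}  B6 = {6, 8}  B7 = {1, 3}  B8 = {2, 5}
Tree: B1–B2, B2–B3, B3–B4, B2–B5, B4–B6, B3–B7, B1–B8

The largest bag has 2 vertices, giving width 1; this decomposition certifies tw(G) ≤ 1. Any graph with an edge has treewidth ≥ 1, and G has the edge 6–2. The upper and lower bounds meet at 1, so that is the treewidth.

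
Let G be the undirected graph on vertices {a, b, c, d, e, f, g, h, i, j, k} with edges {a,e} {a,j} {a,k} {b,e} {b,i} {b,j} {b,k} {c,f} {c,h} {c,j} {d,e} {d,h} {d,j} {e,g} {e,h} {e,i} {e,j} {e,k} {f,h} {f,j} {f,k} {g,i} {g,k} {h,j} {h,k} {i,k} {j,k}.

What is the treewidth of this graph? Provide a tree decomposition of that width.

Treewidth 3.
One optimal decomposition is:
Bags: B1 = {f, h, j, k}  B2 = {e, h, j, k}  B3 = {c, f, h, j}  B4 = {d, e, h, j}  B5 = {b, e, j, k}  B6 = {a, e, j, k}  B7 = {b, e, i, k}  B8 = {e, g, i, k}
Tree: B1–B2, B1–B3, B2–B4, B2–B5, B5–B6, B5–B7, B7–B8

Every bag has size at most 4, so the width is 4 − 1 = 3 and tw(G) ≤ 3. For the lower bound, the 4 vertices {d, e, h, j} are pairwise adjacent, and any tree decomposition puts a clique entirely inside one bag — forcing width ≥ 3. Therefore the treewidth is 3.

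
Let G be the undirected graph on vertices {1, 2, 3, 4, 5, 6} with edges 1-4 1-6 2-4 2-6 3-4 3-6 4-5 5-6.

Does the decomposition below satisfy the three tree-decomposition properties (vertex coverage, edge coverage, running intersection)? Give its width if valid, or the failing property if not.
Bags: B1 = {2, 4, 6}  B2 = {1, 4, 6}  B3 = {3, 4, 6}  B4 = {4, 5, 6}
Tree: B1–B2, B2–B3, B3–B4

Checking the three conditions: (i) the bags cover all of {1, 2, 3, 4, 5, 6}; (ii) for each edge, some bag contains both endpoints; (iii) the bags containing any fixed vertex form a subtree. All hold, so the decomposition is valid with width 3 − 1 = 2.

Yes; width 2.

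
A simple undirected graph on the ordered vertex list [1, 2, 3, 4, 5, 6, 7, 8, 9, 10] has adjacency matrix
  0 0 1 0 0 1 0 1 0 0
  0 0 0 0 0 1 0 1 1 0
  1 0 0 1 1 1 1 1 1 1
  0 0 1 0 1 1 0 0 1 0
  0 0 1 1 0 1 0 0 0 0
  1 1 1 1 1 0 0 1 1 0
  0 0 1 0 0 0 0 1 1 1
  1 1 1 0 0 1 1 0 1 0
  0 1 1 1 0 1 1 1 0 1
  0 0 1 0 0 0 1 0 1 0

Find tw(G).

3

A width-3 tree decomposition is:
Bags: B1 = {1, 3, 6, 8}  B2 = {3, 6, 8, 9}  B3 = {3, 7, 8, 9}  B4 = {3, 4, 6, 9}  B5 = {3, 4, 5, 6}  B6 = {3, 7, 9, 10}  B7 = {2, 6, 8, 9}
Tree: B1–B2, B2–B3, B2–B4, B4–B5, B3–B6, B2–B7
The largest bag has 4 vertices, giving width 3; this decomposition certifies tw(G) ≤ 3. For the lower bound, the 4 vertices {2, 6, 8, 9} are pairwise adjacent, and any tree decomposition puts a clique entirely inside one bag — forcing width ≥ 3. Therefore the treewidth is 3.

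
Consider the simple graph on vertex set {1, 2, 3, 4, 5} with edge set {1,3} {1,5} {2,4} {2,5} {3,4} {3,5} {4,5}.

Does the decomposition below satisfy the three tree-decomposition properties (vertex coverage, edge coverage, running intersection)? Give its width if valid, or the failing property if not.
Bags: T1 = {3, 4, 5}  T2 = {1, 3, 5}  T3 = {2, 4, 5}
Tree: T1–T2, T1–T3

Yes; width 2.

Every vertex of G appears in some bag (union = {1, 2, 3, 4, 5}); every edge is covered by a bag; and for each vertex v the set of bags containing v is connected in the bag tree. The decomposition is therefore valid. The largest bag has 3 vertices, so the width is 2.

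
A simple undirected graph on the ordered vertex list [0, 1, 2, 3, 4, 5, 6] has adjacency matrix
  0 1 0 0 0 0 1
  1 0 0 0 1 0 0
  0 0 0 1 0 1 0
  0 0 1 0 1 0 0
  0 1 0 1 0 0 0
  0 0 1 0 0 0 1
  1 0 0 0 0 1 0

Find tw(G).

2

A width-2 tree decomposition is:
Bags: B1 = {0, 5, 6}  B2 = {0, 2, 5}  B3 = {0, 2, 3}  B4 = {0, 3, 4}  B5 = {0, 1, 4}
Tree: B1–B2, B2–B3, B3–B4, B4–B5
Each bag holds 3 vertices, so the decomposition has width 2, which upper-bounds the treewidth. Since 0–6–5–2–3–4–1–0 is a cycle in G, G is not acyclic. Forests are exactly the graphs of treewidth ≤ 1, so tw(G) ≥ 2. The upper and lower bounds meet at 2, so that is the treewidth.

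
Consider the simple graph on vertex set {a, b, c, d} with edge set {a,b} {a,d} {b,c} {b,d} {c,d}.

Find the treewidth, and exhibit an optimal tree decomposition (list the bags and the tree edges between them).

Every bag has size at most 3, so the width is 3 − 1 = 2 and tw(G) ≤ 2. On the other hand G contains the 3-clique {b, c, d}. A clique must lie in a single bag of any decomposition, so no decomposition can have width below 2. The upper and lower bounds meet at 2, so that is the treewidth.

Treewidth 2.
One optimal decomposition is:
Bags: B1 = {b, c, d}  B2 = {a, b, d}
Tree: B1–B2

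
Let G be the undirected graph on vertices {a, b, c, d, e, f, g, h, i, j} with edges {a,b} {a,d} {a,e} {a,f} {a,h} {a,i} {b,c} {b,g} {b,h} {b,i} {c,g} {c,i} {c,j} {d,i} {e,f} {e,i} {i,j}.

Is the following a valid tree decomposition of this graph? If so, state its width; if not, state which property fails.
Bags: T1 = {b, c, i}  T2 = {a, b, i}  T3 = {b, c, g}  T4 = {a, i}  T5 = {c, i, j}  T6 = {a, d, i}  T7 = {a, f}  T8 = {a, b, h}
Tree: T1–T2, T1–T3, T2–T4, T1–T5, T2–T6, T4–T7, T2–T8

A tree decomposition must satisfy three properties: every vertex lies in some bag; for every edge, both endpoints lie together in some bag; and for every vertex, the bags containing it form a connected subtree. Here vertex e appears in no bag, so the decomposition is invalid.

No — vertex e appears in no bag.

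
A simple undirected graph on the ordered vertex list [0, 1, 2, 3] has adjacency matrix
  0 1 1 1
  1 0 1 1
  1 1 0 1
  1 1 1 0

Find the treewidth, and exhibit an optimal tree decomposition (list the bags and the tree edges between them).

Treewidth 3.
One optimal decomposition is:
Bags: B1 = {0, 1, 2, 3}
Tree: (single bag)

A single bag containing all 4 vertices is trivially a valid decomposition of width 3. Conversely, {0, 1, 2, 3} is a clique of size 4, and the vertices of any clique must share a bag in every tree decomposition; so some bag has ≥ 4 vertices and tw(G) ≥ 3. Therefore the treewidth is 3.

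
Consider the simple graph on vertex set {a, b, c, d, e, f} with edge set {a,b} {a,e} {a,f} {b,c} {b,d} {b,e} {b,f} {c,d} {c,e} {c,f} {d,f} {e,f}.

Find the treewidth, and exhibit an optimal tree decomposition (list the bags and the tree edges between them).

Treewidth 3.
One such decomposition:
Bags: B1 = {b, c, e, f}  B2 = {a, b, e, f}  B3 = {b, c, d, f}
Tree: B1–B2, B1–B3

Every bag has size at most 4, so the width is 4 − 1 = 3 and tw(G) ≤ 3. Conversely, {b, c, d, f} is a clique of size 4, and the vertices of any clique must share a bag in every tree decomposition; so some bag has ≥ 4 vertices and tw(G) ≥ 3. The upper and lower bounds meet at 3, so that is the treewidth.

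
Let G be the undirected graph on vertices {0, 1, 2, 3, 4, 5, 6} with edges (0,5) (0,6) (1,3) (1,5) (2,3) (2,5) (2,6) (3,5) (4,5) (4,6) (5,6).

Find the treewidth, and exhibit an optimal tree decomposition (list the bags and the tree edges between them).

Treewidth 2.
One such decomposition:
Bags: B1 = {2, 5, 6}  B2 = {4, 5, 6}  B3 = {2, 3, 5}  B4 = {0, 5, 6}  B5 = {1, 3, 5}
Tree: B1–B2, B1–B3, B2–B4, B3–B5

The largest bag has 3 vertices, giving width 2; this decomposition certifies tw(G) ≤ 2. On the other hand G contains the 3-clique {1, 3, 5}. A clique must lie in a single bag of any decomposition, so no decomposition can have width below 2. Combining the bounds, tw(G) = 2.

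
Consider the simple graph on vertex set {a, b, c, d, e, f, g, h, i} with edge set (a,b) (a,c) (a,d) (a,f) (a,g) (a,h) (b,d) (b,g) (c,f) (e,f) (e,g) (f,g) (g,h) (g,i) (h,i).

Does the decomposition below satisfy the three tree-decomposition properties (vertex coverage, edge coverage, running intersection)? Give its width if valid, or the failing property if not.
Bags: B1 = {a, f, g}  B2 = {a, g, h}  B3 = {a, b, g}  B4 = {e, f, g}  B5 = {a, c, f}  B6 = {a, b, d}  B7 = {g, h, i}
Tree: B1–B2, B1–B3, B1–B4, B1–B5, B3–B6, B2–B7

Every vertex of G appears in some bag (union = {a, b, c, d, e, f, g, h, i}); every edge is covered by a bag; and for each vertex v the set of bags containing v is connected in the bag tree. The decomposition is therefore valid. The largest bag has 3 vertices, so the width is 2.

Yes; width 2.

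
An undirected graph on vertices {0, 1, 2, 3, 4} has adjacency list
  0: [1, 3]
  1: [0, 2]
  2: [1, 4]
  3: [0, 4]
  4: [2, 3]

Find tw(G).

A width-2 tree decomposition is:
Bags: B1 = {0, 1, 2}  B2 = {0, 2, 4}  B3 = {0, 3, 4}
Tree: B1–B2, B2–B3
Each bag holds 3 vertices, so the decomposition has width 2, which upper-bounds the treewidth. Since 0–1–2–4–3–0 is a cycle in G, G is not acyclic. Forests are exactly the graphs of treewidth ≤ 1, so tw(G) ≥ 2. Combining the bounds, tw(G) = 2.

2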